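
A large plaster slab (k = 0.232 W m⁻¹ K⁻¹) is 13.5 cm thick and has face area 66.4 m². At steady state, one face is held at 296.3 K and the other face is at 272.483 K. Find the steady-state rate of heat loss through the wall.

Q = kA·ΔT/L = 0.232 × 66.4 × |296.3 K − 272.483 K| / 0.135 = 2720 W

Q = 2.72 kW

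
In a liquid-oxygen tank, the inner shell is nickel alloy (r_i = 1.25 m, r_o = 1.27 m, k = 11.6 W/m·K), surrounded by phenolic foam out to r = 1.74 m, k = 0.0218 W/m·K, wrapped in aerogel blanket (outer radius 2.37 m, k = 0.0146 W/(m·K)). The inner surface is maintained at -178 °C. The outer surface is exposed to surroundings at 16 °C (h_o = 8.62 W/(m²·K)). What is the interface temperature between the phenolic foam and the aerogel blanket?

T = -84.5 °C

Treat each layer as a resistance in series:
  R_nickel alloy = (1/1.25 − 1/1.27)/(4πk) = 0.01260/(4π·11.6) = 8.643×10^-5 K/W
  R_phenolic foam = (1/1.27 − 1/1.74)/(4πk) = 0.2127/(4π·0.0218) = 0.7764 K/W
  R_aerogel blanket = (1/1.74 − 1/2.37)/(4πk) = 0.1528/(4π·0.0146) = 0.8327 K/W
  R_conv,out = 1/(4πr²h) = 1/(4π·2.37²·8.62) = 0.001644 K/W
ΣR = 8.643×10^-5 + 0.7764 + 0.8327 + 0.001644 = 1.611 K/W
Q = ΔT/ΣR = (-178 °C − 16 °C)/1.611 = -120.4 W
From the inner boundary to the phenolic foam/aerogel blanket interface, ΣR_partial = 0.7765 K/W.
T_interface = T_in − Q·ΣR_partial = -178 °C − (-120.4)(0.7765) = -84.5 °C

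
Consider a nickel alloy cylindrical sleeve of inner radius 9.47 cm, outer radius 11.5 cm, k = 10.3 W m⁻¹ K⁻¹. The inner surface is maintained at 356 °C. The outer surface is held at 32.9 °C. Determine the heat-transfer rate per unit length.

Q' = 1.08×10^5 W/m

Q' = 2πk·ΔT/ln(r₂/r₁) = 2π × 10.3 × 323.1 / ln(0.115/0.0947) = 1.08×10^5 W/m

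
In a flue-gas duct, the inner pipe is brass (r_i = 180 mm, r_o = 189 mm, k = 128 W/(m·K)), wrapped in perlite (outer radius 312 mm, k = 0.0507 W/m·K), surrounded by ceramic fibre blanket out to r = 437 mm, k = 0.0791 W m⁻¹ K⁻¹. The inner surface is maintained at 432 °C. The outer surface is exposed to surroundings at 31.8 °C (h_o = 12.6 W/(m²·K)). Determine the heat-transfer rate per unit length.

Series thermal resistances, inner to outer:
  R'_brass = ln(0.189/0.180)/(2πk) = 0.04879/(2π·128) = 6.067×10^-5 m·K/W
  R'_perlite = ln(0.312/0.189)/(2πk) = 0.5013/(2π·0.0507) = 1.574 m·K/W
  R'_ceramic fibre blanket = ln(0.437/0.312)/(2πk) = 0.3369/(2π·0.0791) = 0.6779 m·K/W
  R'_conv,out = 1/(2πr h) = 1/(2π·0.437·12.6) = 0.02890 m·K/W
ΣR = 6.067×10^-5 + 1.574 + 0.6779 + 0.02890 = 2.281 m·K/W
Q' = ΔT/ΣR = (432 °C − 31.8 °C)/2.281 = 175 W/m

Q' = 175 W/m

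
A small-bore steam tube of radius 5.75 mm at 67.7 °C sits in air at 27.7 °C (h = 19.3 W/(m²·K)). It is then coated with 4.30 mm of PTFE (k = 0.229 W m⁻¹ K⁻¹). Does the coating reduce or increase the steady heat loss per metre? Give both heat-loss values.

increases: 27.9 → 33.1 W/m

Critical radius for a cylinder: r_cr = k/h = 0.0119 m = 1.19 cm.
Outer radius after coating: r₂ = 0.00575 + 0.00430 = 0.01005 m.
Since r₁ < r_cr and r₂ ≤ r_cr, the coating moves toward the maximum at r_cr — heat loss rises.
Bare: R = 1/(2πr₁h) = 1.434 m·K/W; Q = 40/1.434 = 27.9 W/m.
Coated: R = R_cond + R_conv = 1.209 m·K/W; Q = 40/1.209 = 33.1 W/m.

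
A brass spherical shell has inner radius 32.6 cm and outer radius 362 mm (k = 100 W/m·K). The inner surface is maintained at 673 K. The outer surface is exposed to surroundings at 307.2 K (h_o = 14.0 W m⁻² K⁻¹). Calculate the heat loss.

Treat each layer as a resistance in series:
  R_brass = (1/0.326 − 1/0.362)/(4πk) = 0.3051/(4π·100) = 2.428×10^-4 K/W
  R_conv,out = 1/(4πr²h) = 1/(4π·0.362²·14.0) = 0.04338 K/W
ΣR = 2.428×10^-4 + 0.04338 = 0.04362 K/W
Q = ΔT/ΣR = (673 K − 307.2 K)/0.04362 = 8390 W

Q = 8390 W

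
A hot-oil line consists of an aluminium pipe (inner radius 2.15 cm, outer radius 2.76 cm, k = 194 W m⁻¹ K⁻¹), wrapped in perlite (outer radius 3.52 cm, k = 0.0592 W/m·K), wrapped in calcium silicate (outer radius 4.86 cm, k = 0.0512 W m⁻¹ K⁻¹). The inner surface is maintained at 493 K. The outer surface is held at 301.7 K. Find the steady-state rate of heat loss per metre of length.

Resistance network (inner→outer):
  R'_aluminium = ln(0.0276/0.0215)/(2πk) = 0.2498/(2π·194) = 2.049×10^-4 m·K/W
  R'_perlite = ln(0.0352/0.0276)/(2πk) = 0.2432/(2π·0.0592) = 0.6539 m·K/W
  R'_calcium silicate = ln(0.0486/0.0352)/(2πk) = 0.3226/(2π·0.0512) = 1.003 m·K/W
ΣR = 2.049×10^-4 + 0.6539 + 1.003 = 1.657 m·K/W
Q' = ΔT/ΣR = (493 K − 301.7 K)/1.657 = 115 W/m

Q' = 115 W/m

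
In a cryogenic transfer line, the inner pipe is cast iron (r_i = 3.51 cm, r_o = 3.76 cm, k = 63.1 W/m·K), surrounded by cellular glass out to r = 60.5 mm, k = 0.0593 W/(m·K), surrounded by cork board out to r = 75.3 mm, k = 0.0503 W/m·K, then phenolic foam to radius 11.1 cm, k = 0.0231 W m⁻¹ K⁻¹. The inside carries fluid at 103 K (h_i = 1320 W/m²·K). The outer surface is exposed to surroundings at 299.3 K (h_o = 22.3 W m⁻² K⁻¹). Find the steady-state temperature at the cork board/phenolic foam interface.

T = 185.2 K

Resistance network (inner→outer):
  R'_conv,in = 1/(2πr h) = 1/(2π·0.0351·1320) = 0.003435 m·K/W
  R'_cast iron = ln(0.0376/0.0351)/(2πk) = 0.06880/(2π·63.1) = 1.735×10^-4 m·K/W
  R'_cellular glass = ln(0.0605/0.0376)/(2πk) = 0.4756/(2π·0.0593) = 1.277 m·K/W
  R'_cork board = ln(0.0753/0.0605)/(2πk) = 0.2188/(2π·0.0503) = 0.6924 m·K/W
  R'_phenolic foam = ln(0.111/0.0753)/(2πk) = 0.3881/(2π·0.0231) = 2.674 m·K/W
  R'_conv,out = 1/(2πr h) = 1/(2π·0.111·22.3) = 0.06430 m·K/W
ΣR = 0.003435 + 1.735×10^-4 + 1.277 + 0.6924 + 2.674 + 0.06430 = 4.711 m·K/W
Q' = ΔT/ΣR = (103 K − 299.3 K)/4.711 = -41.67 W/m
From the inner boundary to the cork board/phenolic foam interface, ΣR_partial = 1.973 m·K/W.
T_interface = T_in − Q'·ΣR_partial = 103 K − (-41.67)(1.973) = 185.2 K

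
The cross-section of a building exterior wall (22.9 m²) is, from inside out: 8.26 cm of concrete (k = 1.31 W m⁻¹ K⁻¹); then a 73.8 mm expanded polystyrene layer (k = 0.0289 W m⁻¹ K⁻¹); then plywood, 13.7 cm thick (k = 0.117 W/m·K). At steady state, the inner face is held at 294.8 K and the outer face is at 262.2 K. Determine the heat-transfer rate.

Q = 197 W

Series thermal resistances, inner to outer:
  R_concrete = L/(kA) = 0.0826/(1.31·22.9) = 0.002753 K/W
  R_expanded polystyrene = L/(kA) = 0.0738/(0.0289·22.9) = 0.1115 K/W
  R_plywood = L/(kA) = 0.137/(0.117·22.9) = 0.05113 K/W
ΣR = 0.002753 + 0.1115 + 0.05113 = 0.1654 K/W
Q = ΔT/ΣR = (294.8 K − 262.2 K)/0.1654 = 197 W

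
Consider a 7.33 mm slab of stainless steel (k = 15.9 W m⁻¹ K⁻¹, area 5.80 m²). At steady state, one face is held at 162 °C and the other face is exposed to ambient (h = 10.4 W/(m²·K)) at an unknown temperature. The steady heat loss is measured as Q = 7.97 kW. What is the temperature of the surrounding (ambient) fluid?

Series resistances:
  R_stainless steel = L/(kA) = 0.00733/(15.9·5.80) = 7.948×10^-5 K/W
  R_conv,out = 1/(hA) = 1/(10.4·5.80) = 0.01658 K/W
ΣR = 0.01666 K/W
ΔT = Q·ΣR = 7970 × 0.01666 = 132.8 K
Heat flows outward, so T_out = T_in − ΔT = 162 − 132.8 = 29.2 °C

T_out = 29.2 °C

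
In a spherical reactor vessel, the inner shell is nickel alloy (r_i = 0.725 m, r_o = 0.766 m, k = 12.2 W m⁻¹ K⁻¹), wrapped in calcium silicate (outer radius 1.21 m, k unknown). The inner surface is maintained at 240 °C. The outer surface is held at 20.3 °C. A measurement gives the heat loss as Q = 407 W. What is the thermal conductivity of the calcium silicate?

k = 0.0707 W/m·K

ΣR = ΔT/Q = |240 − 20.3|/407 = 0.5398 K/W
Known resistances:
  R_nickel alloy = (1/0.725 − 1/0.766)/(4πk) = 0.07383/(4π·12.2) = 4.816×10^-4 K/W
R_calcium silicate = ΣR − ΣR_known = 0.5398 − 4.816×10^-4 = 0.5393 K/W
(1/r₁−1/r₂)/(4πk) = 0.5393 ⇒ k = 0.4790/(4π·0.5393) = 0.0707 W/m·K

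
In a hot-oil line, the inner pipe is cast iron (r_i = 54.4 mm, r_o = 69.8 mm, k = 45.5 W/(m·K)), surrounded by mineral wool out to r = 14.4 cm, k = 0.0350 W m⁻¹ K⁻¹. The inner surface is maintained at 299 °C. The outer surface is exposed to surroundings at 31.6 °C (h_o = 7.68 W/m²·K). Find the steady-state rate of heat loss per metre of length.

Q' = 77.8 W/m

Resistance network (inner→outer):
  R'_cast iron = ln(0.0698/0.0544)/(2πk) = 0.2493/(2π·45.5) = 8.719×10^-4 m·K/W
  R'_mineral wool = ln(0.144/0.0698)/(2πk) = 0.7242/(2π·0.0350) = 3.293 m·K/W
  R'_conv,out = 1/(2πr h) = 1/(2π·0.144·7.68) = 0.1439 m·K/W
ΣR = 8.719×10^-4 + 3.293 + 0.1439 = 3.438 m·K/W
Q' = ΔT/ΣR = (299 °C − 31.6 °C)/3.438 = 77.8 W/m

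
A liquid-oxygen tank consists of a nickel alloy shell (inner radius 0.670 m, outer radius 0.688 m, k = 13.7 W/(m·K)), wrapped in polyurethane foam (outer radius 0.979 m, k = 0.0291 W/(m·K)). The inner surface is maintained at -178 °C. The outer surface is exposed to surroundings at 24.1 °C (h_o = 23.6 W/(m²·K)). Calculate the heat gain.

Resistance network (inner→outer):
  R_nickel alloy = (1/0.670 − 1/0.688)/(4πk) = 0.03905/(4π·13.7) = 2.268×10^-4 K/W
  R_polyurethane foam = (1/0.688 − 1/0.979)/(4πk) = 0.4320/(4π·0.0291) = 1.181 K/W
  R_conv,out = 1/(4πr²h) = 1/(4π·0.979²·23.6) = 0.003518 K/W
ΣR = 2.268×10^-4 + 1.181 + 0.003518 = 1.185 K/W
Q = ΔT/ΣR = (-178 °C − 24.1 °C)/1.185 = -171 W
(Negative Q ⇒ heat flows inward; heat gain = 171 W.)

Q = 171 W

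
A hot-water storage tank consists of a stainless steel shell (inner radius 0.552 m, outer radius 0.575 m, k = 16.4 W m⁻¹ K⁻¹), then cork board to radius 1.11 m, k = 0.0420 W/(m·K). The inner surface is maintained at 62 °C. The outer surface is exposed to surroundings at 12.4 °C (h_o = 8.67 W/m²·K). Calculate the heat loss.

Series thermal resistances, inner to outer:
  R_stainless steel = (1/0.552 − 1/0.575)/(4πk) = 0.07246/(4π·16.4) = 3.516×10^-4 K/W
  R_cork board = (1/0.575 − 1/1.11)/(4πk) = 0.8382/(4π·0.0420) = 1.588 K/W
  R_conv,out = 1/(4πr²h) = 1/(4π·1.11²·8.67) = 0.007449 K/W
ΣR = 3.516×10^-4 + 1.588 + 0.007449 = 1.596 K/W
Q = ΔT/ΣR = (62 °C − 12.4 °C)/1.596 = 31.1 W

Q = 31.1 W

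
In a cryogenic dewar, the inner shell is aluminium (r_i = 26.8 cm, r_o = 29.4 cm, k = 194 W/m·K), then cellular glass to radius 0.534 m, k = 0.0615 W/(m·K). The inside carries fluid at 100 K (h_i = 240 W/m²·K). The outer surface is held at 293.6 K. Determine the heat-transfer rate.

Q = 97.6 W

Resistance network (inner→outer):
  R_conv,in = 1/(4πr²h) = 1/(4π·0.268²·240) = 0.004616 K/W
  R_aluminium = (1/0.268 − 1/0.294)/(4πk) = 0.3300/(4π·194) = 1.354×10^-4 K/W
  R_cellular glass = (1/0.294 − 1/0.534)/(4πk) = 1.529/(4π·0.0615) = 1.978 K/W
ΣR = 0.004616 + 1.354×10^-4 + 1.978 = 1.983 K/W
Q = ΔT/ΣR = (100 K − 293.6 K)/1.983 = -97.6 W
(Negative Q ⇒ heat flows inward; heat gain = 97.6 W.)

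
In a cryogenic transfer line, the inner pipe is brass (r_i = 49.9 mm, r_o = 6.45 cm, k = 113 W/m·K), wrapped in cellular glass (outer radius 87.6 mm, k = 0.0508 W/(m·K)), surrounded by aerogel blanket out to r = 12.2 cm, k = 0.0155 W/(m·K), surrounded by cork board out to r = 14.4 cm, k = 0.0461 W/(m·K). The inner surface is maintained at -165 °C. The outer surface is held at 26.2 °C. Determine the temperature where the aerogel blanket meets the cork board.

T = 4.0 °C

Series thermal resistances, inner to outer:
  R'_brass = ln(0.0645/0.0499)/(2πk) = 0.2566/(2π·113) = 3.615×10^-4 m·K/W
  R'_cellular glass = ln(0.0876/0.0645)/(2πk) = 0.3061/(2π·0.0508) = 0.9591 m·K/W
  R'_aerogel blanket = ln(0.122/0.0876)/(2πk) = 0.3312/(2π·0.0155) = 3.401 m·K/W
  R'_cork board = ln(0.144/0.122)/(2πk) = 0.1658/(2π·0.0461) = 0.5724 m·K/W
ΣR = 3.615×10^-4 + 0.9591 + 3.401 + 0.5724 = 4.933 m·K/W
Q' = ΔT/ΣR = (-165 °C − 26.2 °C)/4.933 = -38.76 W/m
From the inner boundary to the aerogel blanket/cork board interface, ΣR_partial = 4.360 m·K/W.
T_interface = T_in − Q'·ΣR_partial = -165 °C − (-38.76)(4.360) = 4.0 °C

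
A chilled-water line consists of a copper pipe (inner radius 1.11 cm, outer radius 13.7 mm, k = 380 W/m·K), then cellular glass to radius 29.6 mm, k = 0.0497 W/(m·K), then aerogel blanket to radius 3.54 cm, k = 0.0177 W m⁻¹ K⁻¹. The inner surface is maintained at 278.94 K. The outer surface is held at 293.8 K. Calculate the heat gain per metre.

Q' = 3.65 W/m

Treat each layer as a resistance in series:
  R'_copper = ln(0.0137/0.0111)/(2πk) = 0.2105/(2π·380) = 8.814×10^-5 m·K/W
  R'_cellular glass = ln(0.0296/0.0137)/(2πk) = 0.7704/(2π·0.0497) = 2.467 m·K/W
  R'_aerogel blanket = ln(0.0354/0.0296)/(2πk) = 0.1789/(2π·0.0177) = 1.609 m·K/W
ΣR = 8.814×10^-5 + 2.467 + 1.609 = 4.076 m·K/W
Q' = ΔT/ΣR = (278.94 K − 293.8 K)/4.076 = -3.65 W/m
(Negative Q' ⇒ heat flows inward; heat gain = 3.65 W/m.)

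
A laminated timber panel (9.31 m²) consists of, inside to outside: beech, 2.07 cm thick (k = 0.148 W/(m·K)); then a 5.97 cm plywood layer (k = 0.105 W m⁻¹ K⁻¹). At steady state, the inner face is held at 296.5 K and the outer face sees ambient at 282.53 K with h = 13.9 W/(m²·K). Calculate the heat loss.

Q = 167 W

Treat each layer as a resistance in series:
  R_beech = L/(kA) = 0.0207/(0.148·9.31) = 0.01502 K/W
  R_plywood = L/(kA) = 0.0597/(0.105·9.31) = 0.06107 K/W
  R_conv,out = 1/(hA) = 1/(13.9·9.31) = 0.007727 K/W
ΣR = 0.01502 + 0.06107 + 0.007727 = 0.08382 K/W
Q = ΔT/ΣR = (296.5 K − 282.53 K)/0.08382 = 167 W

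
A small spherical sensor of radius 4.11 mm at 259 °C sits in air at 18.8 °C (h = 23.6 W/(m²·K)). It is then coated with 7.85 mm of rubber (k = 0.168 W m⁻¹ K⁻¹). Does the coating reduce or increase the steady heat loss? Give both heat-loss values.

Critical radius for a sphere: r_cr = 2k/h = 0.0142 m = 1.42 cm.
Outer radius after coating: r₂ = 0.00411 + 0.00785 = 0.01196 m.
Since r₁ < r_cr and r₂ ≤ r_cr, the coating moves toward the maximum at r_cr — heat loss rises.
Bare: R = 1/(4πr₁²h) = 199.6 K/W; Q = 240.2/199.6 = 1.20 W.
Coated: R = R_cond + R_conv = 99.22 K/W; Q = 240.2/99.22 = 2.42 W.

increases: 1.20 → 2.42 W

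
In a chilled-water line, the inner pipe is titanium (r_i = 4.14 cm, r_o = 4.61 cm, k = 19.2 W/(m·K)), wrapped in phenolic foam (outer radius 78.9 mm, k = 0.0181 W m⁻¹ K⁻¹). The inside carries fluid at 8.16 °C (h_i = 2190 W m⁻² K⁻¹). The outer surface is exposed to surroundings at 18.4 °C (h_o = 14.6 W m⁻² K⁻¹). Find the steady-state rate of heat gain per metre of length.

Treat each layer as a resistance in series:
  R'_conv,in = 1/(2πr h) = 1/(2π·0.0414·2190) = 0.001755 m·K/W
  R'_titanium = ln(0.0461/0.0414)/(2πk) = 0.1075/(2π·19.2) = 8.914×10^-4 m·K/W
  R'_phenolic foam = ln(0.0789/0.0461)/(2πk) = 0.5374/(2π·0.0181) = 4.725 m·K/W
  R'_conv,out = 1/(2πr h) = 1/(2π·0.0789·14.6) = 0.1382 m·K/W
ΣR = 0.001755 + 8.914×10^-4 + 4.725 + 0.1382 = 4.866 m·K/W
Q' = ΔT/ΣR = (8.16 °C − 18.4 °C)/4.866 = -2.10 W/m
(Negative Q' ⇒ heat flows inward; heat gain = 2.10 W/m.)

Q' = 2.10 W/m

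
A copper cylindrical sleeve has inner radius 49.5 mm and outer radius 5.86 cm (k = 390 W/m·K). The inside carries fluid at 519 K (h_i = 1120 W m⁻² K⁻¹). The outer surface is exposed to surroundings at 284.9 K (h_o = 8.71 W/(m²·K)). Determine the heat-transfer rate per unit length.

Series thermal resistances, inner to outer:
  R'_conv,in = 1/(2πr h) = 1/(2π·0.0495·1120) = 0.002871 m·K/W
  R'_copper = ln(0.0586/0.0495)/(2πk) = 0.1688/(2π·390) = 6.887×10^-5 m·K/W
  R'_conv,out = 1/(2πr h) = 1/(2π·0.0586·8.71) = 0.3118 m·K/W
ΣR = 0.002871 + 6.887×10^-5 + 0.3118 = 0.3147 m·K/W
Q' = ΔT/ΣR = (519 K − 284.9 K)/0.3147 = 744 W/m

Q' = 744 W/m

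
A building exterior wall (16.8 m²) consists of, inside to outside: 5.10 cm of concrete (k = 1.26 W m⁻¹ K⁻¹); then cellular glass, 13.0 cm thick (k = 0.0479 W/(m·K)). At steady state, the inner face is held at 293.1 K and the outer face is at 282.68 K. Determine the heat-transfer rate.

Resistance network (inner→outer):
  R_concrete = L/(kA) = 0.0510/(1.26·16.8) = 0.002409 K/W
  R_cellular glass = L/(kA) = 0.130/(0.0479·16.8) = 0.1615 K/W
ΣR = 0.002409 + 0.1615 = 0.1639 K/W
Q = ΔT/ΣR = (293.1 K − 282.68 K)/0.1639 = 63.6 W

Q = 63.6 W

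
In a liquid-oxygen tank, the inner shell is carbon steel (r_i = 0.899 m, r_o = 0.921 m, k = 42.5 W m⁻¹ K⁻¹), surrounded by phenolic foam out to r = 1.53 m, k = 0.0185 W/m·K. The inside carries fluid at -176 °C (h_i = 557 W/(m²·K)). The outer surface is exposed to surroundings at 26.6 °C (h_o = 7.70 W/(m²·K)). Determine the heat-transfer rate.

Q = 109 W

Series thermal resistances, inner to outer:
  R_conv,in = 1/(4πr²h) = 1/(4π·0.899²·557) = 1.768×10^-4 K/W
  R_carbon steel = (1/0.899 − 1/0.921)/(4πk) = 0.02657/(4π·42.5) = 4.975×10^-5 K/W
  R_phenolic foam = (1/0.921 − 1/1.53)/(4πk) = 0.4322/(4π·0.0185) = 1.859 K/W
  R_conv,out = 1/(4πr²h) = 1/(4π·1.53²·7.70) = 0.004415 K/W
ΣR = 1.768×10^-4 + 4.975×10^-5 + 1.859 + 0.004415 = 1.864 K/W
Q = ΔT/ΣR = (-176 °C − 26.6 °C)/1.864 = -109 W
(Negative Q ⇒ heat flows inward; heat gain = 109 W.)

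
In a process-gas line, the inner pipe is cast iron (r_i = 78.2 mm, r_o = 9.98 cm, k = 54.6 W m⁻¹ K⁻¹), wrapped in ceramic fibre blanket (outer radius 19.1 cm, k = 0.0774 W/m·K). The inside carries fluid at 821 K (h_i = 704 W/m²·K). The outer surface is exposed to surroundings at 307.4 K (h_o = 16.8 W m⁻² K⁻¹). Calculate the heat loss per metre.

Treat each layer as a resistance in series:
  R'_conv,in = 1/(2πr h) = 1/(2π·0.0782·704) = 0.002891 m·K/W
  R'_cast iron = ln(0.0998/0.0782)/(2πk) = 0.2439/(2π·54.6) = 7.109×10^-4 m·K/W
  R'_ceramic fibre blanket = ln(0.191/0.0998)/(2πk) = 0.6491/(2π·0.0774) = 1.335 m·K/W
  R'_conv,out = 1/(2πr h) = 1/(2π·0.191·16.8) = 0.04960 m·K/W
ΣR = 0.002891 + 7.109×10^-4 + 1.335 + 0.04960 = 1.388 m·K/W
Q' = ΔT/ΣR = (821 K − 307.4 K)/1.388 = 370 W/m

Q' = 370 W/m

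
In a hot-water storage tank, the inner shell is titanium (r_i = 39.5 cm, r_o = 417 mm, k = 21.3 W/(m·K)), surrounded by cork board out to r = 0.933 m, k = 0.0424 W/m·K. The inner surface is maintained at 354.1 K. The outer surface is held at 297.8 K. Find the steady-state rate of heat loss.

Q = 22.6 W

Treat each layer as a resistance in series:
  R_titanium = (1/0.395 − 1/0.417)/(4πk) = 0.1336/(4π·21.3) = 4.990×10^-4 K/W
  R_cork board = (1/0.417 − 1/0.933)/(4πk) = 1.326/(4π·0.0424) = 2.489 K/W
ΣR = 4.990×10^-4 + 2.489 = 2.489 K/W
Q = ΔT/ΣR = (354.1 K − 297.8 K)/2.489 = 22.6 W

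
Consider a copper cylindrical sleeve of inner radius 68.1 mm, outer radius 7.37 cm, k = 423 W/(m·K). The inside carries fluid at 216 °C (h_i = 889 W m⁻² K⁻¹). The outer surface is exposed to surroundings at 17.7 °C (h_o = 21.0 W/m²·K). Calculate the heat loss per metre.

Treat each layer as a resistance in series:
  R'_conv,in = 1/(2πr h) = 1/(2π·0.0681·889) = 0.002629 m·K/W
  R'_copper = ln(0.0737/0.0681)/(2πk) = 0.07903/(2π·423) = 2.973×10^-5 m·K/W
  R'_conv,out = 1/(2πr h) = 1/(2π·0.0737·21.0) = 0.1028 m·K/W
ΣR = 0.002629 + 2.973×10^-5 + 0.1028 = 0.1055 m·K/W
Q' = ΔT/ΣR = (216 °C − 17.7 °C)/0.1055 = 1880 W/m

Q' = 1880 W/m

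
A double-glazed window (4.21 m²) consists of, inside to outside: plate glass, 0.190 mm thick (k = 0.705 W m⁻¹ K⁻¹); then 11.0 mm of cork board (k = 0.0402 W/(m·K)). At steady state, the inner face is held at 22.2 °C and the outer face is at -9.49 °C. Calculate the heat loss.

Q = 487 W

Treat each layer as a resistance in series:
  R_plate glass = L/(kA) = 1.90×10^-4/(0.705·4.21) = 6.402×10^-5 K/W
  R_cork board = L/(kA) = 0.0110/(0.0402·4.21) = 0.06500 K/W
ΣR = 6.402×10^-5 + 0.06500 = 0.06506 K/W
Q = ΔT/ΣR = (22.2 °C − -9.49 °C)/0.06506 = 487 W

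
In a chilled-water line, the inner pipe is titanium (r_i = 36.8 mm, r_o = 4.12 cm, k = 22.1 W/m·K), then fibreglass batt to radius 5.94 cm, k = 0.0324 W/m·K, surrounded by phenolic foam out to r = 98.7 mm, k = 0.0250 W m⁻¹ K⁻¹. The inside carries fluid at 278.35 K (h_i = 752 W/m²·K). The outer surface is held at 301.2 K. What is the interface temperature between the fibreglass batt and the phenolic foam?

Resistance network (inner→outer):
  R'_conv,in = 1/(2πr h) = 1/(2π·0.0368·752) = 0.005751 m·K/W
  R'_titanium = ln(0.0412/0.0368)/(2πk) = 0.1129/(2π·22.1) = 8.133×10^-4 m·K/W
  R'_fibreglass batt = ln(0.0594/0.0412)/(2πk) = 0.3659/(2π·0.0324) = 1.797 m·K/W
  R'_phenolic foam = ln(0.0987/0.0594)/(2πk) = 0.5078/(2π·0.0250) = 3.233 m·K/W
ΣR = 0.005751 + 8.133×10^-4 + 1.797 + 3.233 = 5.037 m·K/W
Q' = ΔT/ΣR = (278.35 K − 301.2 K)/5.037 = -4.536 W/m
From the inner boundary to the fibreglass batt/phenolic foam interface, ΣR_partial = 1.804 m·K/W.
T_interface = T_in − Q'·ΣR_partial = 278.35 K − (-4.536)(1.804) = 286.5 K

T = 286.5 K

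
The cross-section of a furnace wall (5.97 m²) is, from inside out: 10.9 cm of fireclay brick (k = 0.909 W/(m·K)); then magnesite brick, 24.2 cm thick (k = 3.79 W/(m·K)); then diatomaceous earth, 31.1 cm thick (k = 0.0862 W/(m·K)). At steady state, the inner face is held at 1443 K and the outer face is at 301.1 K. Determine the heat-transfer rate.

Q = 1800 W

Series thermal resistances, inner to outer:
  R_fireclay brick = L/(kA) = 0.109/(0.909·5.97) = 0.02009 K/W
  R_magnesite brick = L/(kA) = 0.242/(3.79·5.97) = 0.01070 K/W
  R_diatomaceous earth = L/(kA) = 0.311/(0.0862·5.97) = 0.6043 K/W
ΣR = 0.02009 + 0.01070 + 0.6043 = 0.6351 K/W
Q = ΔT/ΣR = (1443 K − 301.1 K)/0.6351 = 1800 W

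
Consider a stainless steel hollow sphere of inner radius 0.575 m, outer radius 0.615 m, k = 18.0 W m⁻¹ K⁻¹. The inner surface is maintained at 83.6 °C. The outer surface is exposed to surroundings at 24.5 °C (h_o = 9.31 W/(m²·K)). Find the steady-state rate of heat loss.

Resistance network (inner→outer):
  R_stainless steel = (1/0.575 − 1/0.615)/(4πk) = 0.1131/(4π·18.0) = 5.001×10^-4 K/W
  R_conv,out = 1/(4πr²h) = 1/(4π·0.615²·9.31) = 0.02260 K/W
ΣR = 5.001×10^-4 + 0.02260 = 0.02310 K/W
Q = ΔT/ΣR = (83.6 °C − 24.5 °C)/0.02310 = 2560 W

Q = 2.56 kW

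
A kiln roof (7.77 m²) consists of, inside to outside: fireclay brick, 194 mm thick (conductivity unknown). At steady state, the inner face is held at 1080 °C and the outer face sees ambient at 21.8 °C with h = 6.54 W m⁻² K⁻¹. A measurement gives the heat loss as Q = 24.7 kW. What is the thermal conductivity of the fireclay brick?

k = 1.08 W/m·K

ΣR = ΔT/Q = |1080 − 21.8|/24700 = 0.04284 K/W
Known resistances:
  R_conv,out = 1/(hA) = 1/(6.54·7.77) = 0.01968 K/W
R_fireclay brick = ΣR − ΣR_known = 0.04284 − 0.01968 = 0.02316 K/W
L/(kA) = 0.02316 ⇒ k = 0.194/(0.02316·7.77) = 1.08 W/m·K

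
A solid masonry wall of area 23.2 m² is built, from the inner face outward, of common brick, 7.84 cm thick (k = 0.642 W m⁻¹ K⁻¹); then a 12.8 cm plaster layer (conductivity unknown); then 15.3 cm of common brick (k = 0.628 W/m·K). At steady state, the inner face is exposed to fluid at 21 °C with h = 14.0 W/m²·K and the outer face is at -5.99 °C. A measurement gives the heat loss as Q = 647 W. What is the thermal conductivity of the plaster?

ΣR = ΔT/Q = |21 − -5.99|/647 = 0.04172 K/W
Known resistances:
  R_conv,in = 1/(hA) = 1/(14.0·23.2) = 0.003079 K/W
  R_common brick = L/(kA) = 0.0784/(0.642·23.2) = 0.005264 K/W
  R_common brick = L/(kA) = 0.153/(0.628·23.2) = 0.01050 K/W
R_plaster = ΣR − ΣR_known = 0.04172 − 0.01884 = 0.02288 K/W
L/(kA) = 0.02288 ⇒ k = 0.128/(0.02288·23.2) = 0.241 W/m·K

k = 0.241 W/m·K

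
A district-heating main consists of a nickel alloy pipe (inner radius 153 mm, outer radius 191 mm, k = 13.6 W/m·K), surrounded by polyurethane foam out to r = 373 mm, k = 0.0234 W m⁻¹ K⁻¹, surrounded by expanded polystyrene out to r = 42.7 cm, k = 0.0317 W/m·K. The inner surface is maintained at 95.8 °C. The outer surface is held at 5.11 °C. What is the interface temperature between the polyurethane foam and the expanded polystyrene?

Treat each layer as a resistance in series:
  R'_nickel alloy = ln(0.191/0.153)/(2πk) = 0.2218/(2π·13.6) = 0.002596 m·K/W
  R'_polyurethane foam = ln(0.373/0.191)/(2πk) = 0.6693/(2π·0.0234) = 4.552 m·K/W
  R'_expanded polystyrene = ln(0.427/0.373)/(2πk) = 0.1352/(2π·0.0317) = 0.6788 m·K/W
ΣR = 0.002596 + 4.552 + 0.6788 = 5.233 m·K/W
Q' = ΔT/ΣR = (95.8 °C − 5.11 °C)/5.233 = 17.33 W/m
From the inner boundary to the polyurethane foam/expanded polystyrene interface, ΣR_partial = 4.555 m·K/W.
T_interface = T_in − Q'·ΣR_partial = 95.8 °C − (17.33)(4.555) = 16.9 °C

T = 16.9 °C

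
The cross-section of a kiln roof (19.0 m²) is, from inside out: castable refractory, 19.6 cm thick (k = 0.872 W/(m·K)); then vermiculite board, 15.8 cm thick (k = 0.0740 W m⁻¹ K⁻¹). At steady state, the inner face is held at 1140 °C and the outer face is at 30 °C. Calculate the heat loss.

Series thermal resistances, inner to outer:
  R_castable refractory = L/(kA) = 0.196/(0.872·19.0) = 0.01183 K/W
  R_vermiculite board = L/(kA) = 0.158/(0.0740·19.0) = 0.1124 K/W
ΣR = 0.01183 + 0.1124 = 0.1242 K/W
Q = ΔT/ΣR = (1140 °C − 30 °C)/0.1242 = 8940 W

Q = 8940 W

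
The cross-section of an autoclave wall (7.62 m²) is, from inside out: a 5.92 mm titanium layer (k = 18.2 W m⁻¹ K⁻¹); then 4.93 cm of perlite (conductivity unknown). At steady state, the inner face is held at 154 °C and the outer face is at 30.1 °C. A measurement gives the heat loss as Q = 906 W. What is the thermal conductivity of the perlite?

k = 0.0473 W/m·K

ΣR = ΔT/Q = |154 − 30.1|/906 = 0.1368 K/W
Known resistances:
  R_titanium = L/(kA) = 0.00592/(18.2·7.62) = 4.269×10^-5 K/W
R_perlite = ΣR − ΣR_known = 0.1368 − 4.269×10^-5 = 0.1368 K/W
L/(kA) = 0.1368 ⇒ k = 0.0493/(0.1368·7.62) = 0.0473 W/m·K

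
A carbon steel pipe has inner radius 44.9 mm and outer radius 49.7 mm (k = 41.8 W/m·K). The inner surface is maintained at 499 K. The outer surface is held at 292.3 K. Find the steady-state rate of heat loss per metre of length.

Q' = 5.34×10^5 W/m

Q' = 2πk·ΔT/ln(r₂/r₁) = 2π × 41.8 × 206.7 / ln(0.0497/0.0449) = 5.34×10^5 W/m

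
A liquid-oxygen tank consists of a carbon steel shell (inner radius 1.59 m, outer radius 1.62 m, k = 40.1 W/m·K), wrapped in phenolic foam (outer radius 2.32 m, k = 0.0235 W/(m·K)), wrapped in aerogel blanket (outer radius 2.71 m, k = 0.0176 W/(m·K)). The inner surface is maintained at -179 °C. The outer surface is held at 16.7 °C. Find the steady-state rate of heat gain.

Q = 215 W

Treat each layer as a resistance in series:
  R_carbon steel = (1/1.59 − 1/1.62)/(4πk) = 0.01165/(4π·40.1) = 2.311×10^-5 K/W
  R_phenolic foam = (1/1.62 − 1/2.32)/(4πk) = 0.1862/(4π·0.0235) = 0.6307 K/W
  R_aerogel blanket = (1/2.32 − 1/2.71)/(4πk) = 0.06203/(4π·0.0176) = 0.2805 K/W
ΣR = 2.311×10^-5 + 0.6307 + 0.2805 = 0.9112 K/W
Q = ΔT/ΣR = (-179 °C − 16.7 °C)/0.9112 = -215 W
(Negative Q ⇒ heat flows inward; heat gain = 215 W.)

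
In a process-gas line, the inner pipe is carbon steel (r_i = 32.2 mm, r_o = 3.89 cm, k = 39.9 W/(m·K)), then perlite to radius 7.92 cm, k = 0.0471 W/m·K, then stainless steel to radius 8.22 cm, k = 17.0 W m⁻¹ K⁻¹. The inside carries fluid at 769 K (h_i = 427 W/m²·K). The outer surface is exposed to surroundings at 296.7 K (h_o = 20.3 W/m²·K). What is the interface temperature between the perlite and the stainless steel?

T = 314.7 K

Treat each layer as a resistance in series:
  R'_conv,in = 1/(2πr h) = 1/(2π·0.0322·427) = 0.01158 m·K/W
  R'_carbon steel = ln(0.0389/0.0322)/(2πk) = 0.1890/(2π·39.9) = 7.540×10^-4 m·K/W
  R'_perlite = ln(0.0792/0.0389)/(2πk) = 0.7110/(2π·0.0471) = 2.402 m·K/W
  R'_stainless steel = ln(0.0822/0.0792)/(2πk) = 0.03718/(2π·17.0) = 3.481×10^-4 m·K/W
  R'_conv,out = 1/(2πr h) = 1/(2π·0.0822·20.3) = 0.09538 m·K/W
ΣR = 0.01158 + 7.540×10^-4 + 2.402 + 3.481×10^-4 + 0.09538 = 2.510 m·K/W
Q' = ΔT/ΣR = (769 K − 296.7 K)/2.510 = 188.2 W/m
From the inner boundary to the perlite/stainless steel interface, ΣR_partial = 2.414 m·K/W.
T_interface = T_in − Q'·ΣR_partial = 769 K − (188.2)(2.414) = 314.7 K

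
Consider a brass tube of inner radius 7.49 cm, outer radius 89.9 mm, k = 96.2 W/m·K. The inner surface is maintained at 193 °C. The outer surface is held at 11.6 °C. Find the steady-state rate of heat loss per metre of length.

Q' = 601 kW/m

Q' = 2πk·ΔT/ln(r₂/r₁) = 2π × 96.2 × 181.4 / ln(0.0899/0.0749) = 6.01×10^5 W/m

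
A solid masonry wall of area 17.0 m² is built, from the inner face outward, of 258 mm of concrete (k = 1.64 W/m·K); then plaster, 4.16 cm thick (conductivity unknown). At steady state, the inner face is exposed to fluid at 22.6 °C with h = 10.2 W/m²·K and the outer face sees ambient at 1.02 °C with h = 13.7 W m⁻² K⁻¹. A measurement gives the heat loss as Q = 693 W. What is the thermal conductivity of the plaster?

k = 0.207 W/m·K

ΣR = ΔT/Q = |22.6 − 1.02|/693 = 0.03114 K/W
Known resistances:
  R_conv,in = 1/(hA) = 1/(10.2·17.0) = 0.005767 K/W
  R_concrete = L/(kA) = 0.258/(1.64·17.0) = 0.009254 K/W
  R_conv,out = 1/(hA) = 1/(13.7·17.0) = 0.004294 K/W
R_plaster = ΣR − ΣR_known = 0.03114 − 0.01931 = 0.01183 K/W
L/(kA) = 0.01183 ⇒ k = 0.0416/(0.01183·17.0) = 0.207 W/m·K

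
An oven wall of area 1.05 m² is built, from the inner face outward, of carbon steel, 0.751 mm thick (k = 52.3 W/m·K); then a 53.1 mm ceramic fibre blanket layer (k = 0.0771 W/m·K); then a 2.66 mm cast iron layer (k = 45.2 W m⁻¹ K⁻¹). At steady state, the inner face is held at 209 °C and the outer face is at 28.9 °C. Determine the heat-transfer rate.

Q = 275 W

Series thermal resistances, inner to outer:
  R_carbon steel = L/(kA) = 7.51×10^-4/(52.3·1.05) = 1.368×10^-5 K/W
  R_ceramic fibre blanket = L/(kA) = 0.0531/(0.0771·1.05) = 0.6559 K/W
  R_cast iron = L/(kA) = 0.00266/(45.2·1.05) = 5.605×10^-5 K/W
ΣR = 1.368×10^-5 + 0.6559 + 5.605×10^-5 = 0.6560 K/W
Q = ΔT/ΣR = (209 °C − 28.9 °C)/0.6560 = 275 W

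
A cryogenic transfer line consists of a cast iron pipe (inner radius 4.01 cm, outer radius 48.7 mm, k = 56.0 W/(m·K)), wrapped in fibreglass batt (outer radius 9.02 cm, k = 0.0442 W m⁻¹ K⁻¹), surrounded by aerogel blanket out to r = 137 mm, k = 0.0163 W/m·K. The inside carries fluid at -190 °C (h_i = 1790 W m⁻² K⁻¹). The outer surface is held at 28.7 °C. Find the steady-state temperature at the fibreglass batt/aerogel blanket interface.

T = -113 °C

Series thermal resistances, inner to outer:
  R'_conv,in = 1/(2πr h) = 1/(2π·0.0401·1790) = 0.002217 m·K/W
  R'_cast iron = ln(0.0487/0.0401)/(2πk) = 0.1943/(2π·56.0) = 5.522×10^-4 m·K/W
  R'_fibreglass batt = ln(0.0902/0.0487)/(2πk) = 0.6164/(2π·0.0442) = 2.219 m·K/W
  R'_aerogel blanket = ln(0.137/0.0902)/(2πk) = 0.4180/(2π·0.0163) = 4.081 m·K/W
ΣR = 0.002217 + 5.522×10^-4 + 2.219 + 4.081 = 6.303 m·K/W
Q' = ΔT/ΣR = (-190 °C − 28.7 °C)/6.303 = -34.70 W/m
From the inner boundary to the fibreglass batt/aerogel blanket interface, ΣR_partial = 2.222 m·K/W.
T_interface = T_in − Q'·ΣR_partial = -190 °C − (-34.70)(2.222) = -113 °C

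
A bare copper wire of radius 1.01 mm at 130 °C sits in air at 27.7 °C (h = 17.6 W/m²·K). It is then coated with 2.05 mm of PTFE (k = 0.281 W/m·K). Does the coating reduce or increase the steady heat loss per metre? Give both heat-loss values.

Critical radius for a cylinder: r_cr = k/h = 0.0160 m = 1.60 cm.
Outer radius after coating: r₂ = 0.00101 + 0.00205 = 0.00306 m.
Since r₁ < r_cr and r₂ ≤ r_cr, the coating moves toward the maximum at r_cr — heat loss rises.
Bare: R = 1/(2πr₁h) = 8.953 m·K/W; Q = 102.3/8.953 = 11.4 W/m.
Coated: R = R_cond + R_conv = 3.583 m·K/W; Q = 102.3/3.583 = 28.6 W/m.

increases: 11.4 → 28.6 W/m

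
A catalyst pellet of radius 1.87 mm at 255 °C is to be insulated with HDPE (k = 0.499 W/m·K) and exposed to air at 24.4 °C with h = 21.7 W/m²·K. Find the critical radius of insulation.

r_cr = 4.60 cm

For a sphere, r_cr = 2k_ins/h = 2·0.499/21.7 = 0.0460 m = 4.60 cm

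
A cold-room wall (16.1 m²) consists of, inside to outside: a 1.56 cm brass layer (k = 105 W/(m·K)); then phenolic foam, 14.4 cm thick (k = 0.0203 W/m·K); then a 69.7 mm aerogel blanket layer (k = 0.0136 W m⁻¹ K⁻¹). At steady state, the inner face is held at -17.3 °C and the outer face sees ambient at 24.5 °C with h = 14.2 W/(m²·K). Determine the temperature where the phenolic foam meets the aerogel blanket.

Resistance network (inner→outer):
  R_brass = L/(kA) = 0.0156/(105·16.1) = 9.228×10^-6 K/W
  R_phenolic foam = L/(kA) = 0.144/(0.0203·16.1) = 0.4406 K/W
  R_aerogel blanket = L/(kA) = 0.0697/(0.0136·16.1) = 0.3183 K/W
  R_conv,out = 1/(hA) = 1/(14.2·16.1) = 0.004374 K/W
ΣR = 9.228×10^-6 + 0.4406 + 0.3183 + 0.004374 = 0.7633 K/W
Q = ΔT/ΣR = (-17.3 °C − 24.5 °C)/0.7633 = -54.76 W
From the inner boundary to the phenolic foam/aerogel blanket interface, ΣR_partial = 0.4406 K/W.
T_interface = T_in − Q·ΣR_partial = -17.3 °C − (-54.76)(0.4406) = 6.83 °C

T = 6.83 °C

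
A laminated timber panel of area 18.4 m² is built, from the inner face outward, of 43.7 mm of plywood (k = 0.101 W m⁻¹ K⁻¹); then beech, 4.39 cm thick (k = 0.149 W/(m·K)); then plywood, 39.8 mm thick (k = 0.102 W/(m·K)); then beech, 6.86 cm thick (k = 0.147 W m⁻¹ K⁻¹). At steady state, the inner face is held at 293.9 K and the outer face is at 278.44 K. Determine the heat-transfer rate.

Q = 180 W

Series thermal resistances, inner to outer:
  R_plywood = L/(kA) = 0.0437/(0.101·18.4) = 0.02351 K/W
  R_beech = L/(kA) = 0.0439/(0.149·18.4) = 0.01601 K/W
  R_plywood = L/(kA) = 0.0398/(0.102·18.4) = 0.02121 K/W
  R_beech = L/(kA) = 0.0686/(0.147·18.4) = 0.02536 K/W
ΣR = 0.02351 + 0.01601 + 0.02121 + 0.02536 = 0.08609 K/W
Q = ΔT/ΣR = (293.9 K − 278.44 K)/0.08609 = 180 W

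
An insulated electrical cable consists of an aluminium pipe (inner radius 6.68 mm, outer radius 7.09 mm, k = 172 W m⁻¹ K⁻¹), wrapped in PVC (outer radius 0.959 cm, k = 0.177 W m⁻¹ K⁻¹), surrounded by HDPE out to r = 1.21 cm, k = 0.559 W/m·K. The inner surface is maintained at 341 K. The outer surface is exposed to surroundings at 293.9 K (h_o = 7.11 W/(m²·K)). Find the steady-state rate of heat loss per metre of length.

Q' = 21.5 W/m

Series thermal resistances, inner to outer:
  R'_aluminium = ln(0.00709/0.00668)/(2πk) = 0.05957/(2π·172) = 5.512×10^-5 m·K/W
  R'_PVC = ln(0.00959/0.00709)/(2πk) = 0.3020/(2π·0.177) = 0.2716 m·K/W
  R'_HDPE = ln(0.0121/0.00959)/(2πk) = 0.2325/(2π·0.559) = 0.06619 m·K/W
  R'_conv,out = 1/(2πr h) = 1/(2π·0.0121·7.11) = 1.850 m·K/W
ΣR = 5.512×10^-5 + 0.2716 + 0.06619 + 1.850 = 2.188 m·K/W
Q' = ΔT/ΣR = (341 K − 293.9 K)/2.188 = 21.5 W/m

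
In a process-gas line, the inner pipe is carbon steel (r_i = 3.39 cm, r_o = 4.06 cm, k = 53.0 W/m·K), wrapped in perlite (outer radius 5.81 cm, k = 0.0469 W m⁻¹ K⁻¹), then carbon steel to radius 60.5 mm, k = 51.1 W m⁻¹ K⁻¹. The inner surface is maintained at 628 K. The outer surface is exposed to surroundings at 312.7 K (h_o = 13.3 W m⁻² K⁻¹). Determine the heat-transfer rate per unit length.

Treat each layer as a resistance in series:
  R'_carbon steel = ln(0.0406/0.0339)/(2πk) = 0.1804/(2π·53.0) = 5.416×10^-4 m·K/W
  R'_perlite = ln(0.0581/0.0406)/(2πk) = 0.3584/(2π·0.0469) = 1.216 m·K/W
  R'_carbon steel = ln(0.0605/0.0581)/(2πk) = 0.04048/(2π·51.1) = 1.261×10^-4 m·K/W
  R'_conv,out = 1/(2πr h) = 1/(2π·0.0605·13.3) = 0.1978 m·K/W
ΣR = 5.416×10^-4 + 1.216 + 1.261×10^-4 + 0.1978 = 1.414 m·K/W
Q' = ΔT/ΣR = (628 K − 312.7 K)/1.414 = 223 W/m

Q' = 223 W/m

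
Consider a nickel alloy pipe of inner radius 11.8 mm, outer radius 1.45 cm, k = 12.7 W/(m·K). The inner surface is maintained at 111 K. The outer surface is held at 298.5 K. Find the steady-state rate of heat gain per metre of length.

Q' = 72.6 kW/m

Q' = 2πk·ΔT/ln(r₂/r₁) = 2π × 12.7 × 187.5 / ln(0.0145/0.0118) = 72600 W/m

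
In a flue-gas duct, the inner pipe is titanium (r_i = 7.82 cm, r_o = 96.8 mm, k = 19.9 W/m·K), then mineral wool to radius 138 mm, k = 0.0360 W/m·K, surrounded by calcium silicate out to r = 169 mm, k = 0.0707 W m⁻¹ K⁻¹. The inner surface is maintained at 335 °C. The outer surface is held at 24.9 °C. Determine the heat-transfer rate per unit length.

Series thermal resistances, inner to outer:
  R'_titanium = ln(0.0968/0.0782)/(2πk) = 0.2134/(2π·19.9) = 0.001707 m·K/W
  R'_mineral wool = ln(0.138/0.0968)/(2πk) = 0.3546/(2π·0.0360) = 1.568 m·K/W
  R'_calcium silicate = ln(0.169/0.138)/(2πk) = 0.2026/(2π·0.0707) = 0.4562 m·K/W
ΣR = 0.001707 + 1.568 + 0.4562 = 2.026 m·K/W
Q' = ΔT/ΣR = (335 °C − 24.9 °C)/2.026 = 153 W/m

Q' = 153 W/m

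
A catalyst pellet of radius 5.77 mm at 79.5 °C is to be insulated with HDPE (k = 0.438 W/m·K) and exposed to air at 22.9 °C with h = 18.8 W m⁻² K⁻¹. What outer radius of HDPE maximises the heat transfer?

For a sphere, r_cr = 2k_ins/h = 2·0.438/18.8 = 0.0466 m = 4.66 cm

r_cr = 4.66 cm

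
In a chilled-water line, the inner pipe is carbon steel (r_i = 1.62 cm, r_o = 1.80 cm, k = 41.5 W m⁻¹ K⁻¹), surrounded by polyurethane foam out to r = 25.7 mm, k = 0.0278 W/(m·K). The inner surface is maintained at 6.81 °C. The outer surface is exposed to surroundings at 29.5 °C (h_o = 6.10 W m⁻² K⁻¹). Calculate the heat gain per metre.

Q' = 7.43 W/m

Treat each layer as a resistance in series:
  R'_carbon steel = ln(0.0180/0.0162)/(2πk) = 0.1054/(2π·41.5) = 4.041×10^-4 m·K/W
  R'_polyurethane foam = ln(0.0257/0.0180)/(2πk) = 0.3561/(2π·0.0278) = 2.039 m·K/W
  R'_conv,out = 1/(2πr h) = 1/(2π·0.0257·6.10) = 1.015 m·K/W
ΣR = 4.041×10^-4 + 2.039 + 1.015 = 3.054 m·K/W
Q' = ΔT/ΣR = (6.81 °C − 29.5 °C)/3.054 = -7.43 W/m
(Negative Q' ⇒ heat flows inward; heat gain = 7.43 W/m.)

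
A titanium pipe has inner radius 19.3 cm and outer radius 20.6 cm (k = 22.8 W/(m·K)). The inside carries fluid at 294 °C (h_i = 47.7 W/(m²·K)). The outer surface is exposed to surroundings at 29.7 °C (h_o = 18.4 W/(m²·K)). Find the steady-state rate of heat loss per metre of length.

Q' = 4.42 kW/m

Resistance network (inner→outer):
  R'_conv,in = 1/(2πr h) = 1/(2π·0.193·47.7) = 0.01729 m·K/W
  R'_titanium = ln(0.206/0.193)/(2πk) = 0.06519/(2π·22.8) = 4.550×10^-4 m·K/W
  R'_conv,out = 1/(2πr h) = 1/(2π·0.206·18.4) = 0.04199 m·K/W
ΣR = 0.01729 + 4.550×10^-4 + 0.04199 = 0.05973 m·K/W
Q' = ΔT/ΣR = (294 °C − 29.7 °C)/0.05973 = 4420 W/m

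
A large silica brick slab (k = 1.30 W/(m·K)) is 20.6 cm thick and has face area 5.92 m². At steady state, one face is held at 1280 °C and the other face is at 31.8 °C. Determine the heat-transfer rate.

Q = kA·ΔT/L = 1.30 × 5.92 × |1280 °C − 31.8 °C| / 0.206 = 46600 W

Q = 46.6 kW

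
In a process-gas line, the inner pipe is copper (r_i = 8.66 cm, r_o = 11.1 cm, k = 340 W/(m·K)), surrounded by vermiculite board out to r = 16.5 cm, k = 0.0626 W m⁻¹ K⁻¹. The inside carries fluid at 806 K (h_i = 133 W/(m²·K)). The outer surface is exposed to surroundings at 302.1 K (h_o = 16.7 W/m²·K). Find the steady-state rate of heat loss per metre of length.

Treat each layer as a resistance in series:
  R'_conv,in = 1/(2πr h) = 1/(2π·0.0866·133) = 0.01382 m·K/W
  R'_copper = ln(0.111/0.0866)/(2πk) = 0.2482/(2π·340) = 1.162×10^-4 m·K/W
  R'_vermiculite board = ln(0.165/0.111)/(2πk) = 0.3964/(2π·0.0626) = 1.008 m·K/W
  R'_conv,out = 1/(2πr h) = 1/(2π·0.165·16.7) = 0.05776 m·K/W
ΣR = 0.01382 + 1.162×10^-4 + 1.008 + 0.05776 = 1.080 m·K/W
Q' = ΔT/ΣR = (806 K − 302.1 K)/1.080 = 467 W/m

Q' = 467 W/m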